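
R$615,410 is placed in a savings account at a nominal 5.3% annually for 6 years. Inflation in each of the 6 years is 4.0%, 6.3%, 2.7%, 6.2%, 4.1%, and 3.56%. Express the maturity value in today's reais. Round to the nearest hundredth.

Nominal value at maturity: R$615,410 × (1 + 5.3%)^6 ≈ R$838,947.48.
Price-level factor over 6 years: 1.040 × 1.063 × 1.027 × 1.062 × 1.041 × 1.0356 ≈ 1.2998832137.
The maturity value deflated by that factor is the answer in today's purchasing power.

R$645,402.20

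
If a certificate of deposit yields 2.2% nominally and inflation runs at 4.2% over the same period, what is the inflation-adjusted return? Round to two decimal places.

-1.92%

Real return via the Fisher equation: (1 + 2.2%)/(1 + 4.2%) − 1 = 1.022/1.042 − 1 ≈ -0.01919.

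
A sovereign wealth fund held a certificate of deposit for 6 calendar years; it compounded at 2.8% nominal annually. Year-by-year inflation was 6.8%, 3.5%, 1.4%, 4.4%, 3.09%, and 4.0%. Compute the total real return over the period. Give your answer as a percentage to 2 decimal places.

Cumulative inflation factor: 1.068 × 1.035 × 1.014 × 1.044 × 1.0309 × 1.040 ≈ 1.25458.
Nominal growth factor: 1.18021. Real growth factor = 1.18021 / 1.25458 ≈ 0.94072.
Total real return ≈ -5.9284%.

-5.93%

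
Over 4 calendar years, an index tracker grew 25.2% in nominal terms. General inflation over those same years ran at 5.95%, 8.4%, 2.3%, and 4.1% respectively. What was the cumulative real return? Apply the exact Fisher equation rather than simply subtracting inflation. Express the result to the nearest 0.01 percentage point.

Cumulative inflation factor: 1.0595 × 1.084 × 1.023 × 1.041 ≈ 1.22308.
Nominal growth factor: 1.25200. Real growth factor = 1.25200 / 1.22308 ≈ 1.02364.
Total real return ≈ 2.3641%.

2.36%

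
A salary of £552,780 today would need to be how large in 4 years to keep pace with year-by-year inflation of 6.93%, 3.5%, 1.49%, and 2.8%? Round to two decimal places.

Cumulative price-level factor: 1.0693 × 1.035 × 1.0149 × 1.028 ≈ 1.1546657498.
Multiplying £552,780 by the price-level factor gives the future nominal sum.

£638,276.13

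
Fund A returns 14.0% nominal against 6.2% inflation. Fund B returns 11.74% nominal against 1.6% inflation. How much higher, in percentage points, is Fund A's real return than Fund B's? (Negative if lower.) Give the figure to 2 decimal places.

-2.64

Fund A real return: 1.140/1.062 − 1 = 7.345%.
Fund B real return: 1.1174/1.016 − 1 = 9.980%.
Difference: 7.345 − 9.980 = -2.635 pp.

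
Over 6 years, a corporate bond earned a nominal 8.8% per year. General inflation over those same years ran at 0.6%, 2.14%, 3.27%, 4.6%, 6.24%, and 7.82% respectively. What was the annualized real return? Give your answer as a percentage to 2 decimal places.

4.53%

Cumulative inflation factor: 1.006 × 1.0214 × 1.0327 × 1.046 × 1.0624 × 1.0782 ≈ 1.27141.
Nominal growth factor: 1.65872. Real growth factor = 1.65872 / 1.27141 ≈ 1.30463.
Annualized: 1.30463^(1/6) − 1 ≈ 0.04532.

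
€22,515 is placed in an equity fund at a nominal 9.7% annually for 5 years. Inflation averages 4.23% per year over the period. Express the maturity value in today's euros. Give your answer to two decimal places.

Nominal value at maturity: €22,515 × (1 + 9.7%)^5 ≈ €35,768.86.
Price-level factor over 5 years: (1 + 4.23%)^5 ≈ 1.2301659129.
Dividing the nominal maturity value by the price-level factor gives the value in today's money.

€29,076.45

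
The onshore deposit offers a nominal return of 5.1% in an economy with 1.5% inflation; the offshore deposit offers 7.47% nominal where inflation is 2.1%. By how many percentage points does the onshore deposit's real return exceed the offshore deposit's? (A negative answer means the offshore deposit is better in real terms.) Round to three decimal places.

-1.713

The onshore deposit real return: 1.051/1.015 − 1 = 3.5468%.
The offshore deposit real return: 1.0747/1.021 − 1 = 5.2595%.
Difference: 3.5468 − 5.2595 = -1.7127 pp.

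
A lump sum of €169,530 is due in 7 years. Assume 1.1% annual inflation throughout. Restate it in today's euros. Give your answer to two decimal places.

€157,032.11

Price-level factor over 7 years: (1 + 1.1%)^7 ≈ 1.0795881008.
Purchasing power today: €169,530 divided by that factor.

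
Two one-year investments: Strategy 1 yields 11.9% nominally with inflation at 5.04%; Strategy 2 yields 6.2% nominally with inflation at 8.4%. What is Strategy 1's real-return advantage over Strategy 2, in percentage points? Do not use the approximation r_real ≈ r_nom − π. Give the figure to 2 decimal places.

8.56

Strategy 1 real return: 1.119/1.0504 − 1 = 6.531%.
Strategy 2 real return: 1.062/1.084 − 1 = -2.030%.
Difference: 6.531 − (-2.030) = 8.561 pp.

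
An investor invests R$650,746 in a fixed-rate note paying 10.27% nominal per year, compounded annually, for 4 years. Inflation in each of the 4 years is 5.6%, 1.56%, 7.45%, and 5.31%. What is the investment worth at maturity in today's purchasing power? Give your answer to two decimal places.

Nominal value at maturity: R$650,746 × (1 + 10.27%)^4 ≈ R$962,146.06.
Price-level factor over 4 years: 1.056 × 1.0156 × 1.0745 × 1.0531 ≈ 1.2135638833.
The maturity value deflated by that factor is the answer in today's purchasing power.

R$792,826.87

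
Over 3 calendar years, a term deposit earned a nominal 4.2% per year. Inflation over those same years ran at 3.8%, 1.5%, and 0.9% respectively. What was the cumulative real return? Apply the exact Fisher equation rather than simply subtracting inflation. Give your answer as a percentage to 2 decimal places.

Cumulative inflation factor: 1.038 × 1.015 × 1.009 ≈ 1.06305.
Nominal growth factor: 1.13137. Real growth factor = 1.13137 / 1.06305 ≈ 1.06426.
Total real return ≈ 6.4262%.

6.43%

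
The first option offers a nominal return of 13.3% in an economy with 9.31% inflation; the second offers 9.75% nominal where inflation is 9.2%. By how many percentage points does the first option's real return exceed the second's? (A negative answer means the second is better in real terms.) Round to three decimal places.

The first option real return: 1.133/1.0931 − 1 = 3.6502%.
The second real return: 1.0975/1.092 − 1 = 0.5037%.
Difference: 3.6502 − 0.5037 = 3.1465 pp.

3.147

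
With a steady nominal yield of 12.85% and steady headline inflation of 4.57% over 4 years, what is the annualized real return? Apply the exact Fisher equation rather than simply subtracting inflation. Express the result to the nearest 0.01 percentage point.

7.92%

With constant rates the annual real return is the same each year: (1+12.85%)/(1+4.57%) − 1 = 0.07918.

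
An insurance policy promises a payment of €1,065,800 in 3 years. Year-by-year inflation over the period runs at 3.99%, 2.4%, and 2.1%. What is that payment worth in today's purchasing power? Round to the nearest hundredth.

Price-level factor over 3 years: 1.0399 × 1.024 × 1.021 = 1.0872196096.
Purchasing power today: €1,065,800 divided by that factor.

€980,298.73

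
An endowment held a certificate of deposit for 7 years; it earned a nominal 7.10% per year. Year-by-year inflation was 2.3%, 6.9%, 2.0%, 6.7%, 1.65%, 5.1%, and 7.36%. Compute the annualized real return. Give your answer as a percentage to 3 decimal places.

2.442%

Cumulative inflation factor: 1.023 × 1.069 × 1.020 × 1.067 × 1.0165 × 1.051 × 1.0736 ≈ 1.36512.
Nominal growth factor: 1.61632. Real growth factor = 1.61632 / 1.36512 ≈ 1.18401.
Annualized: 1.18401^(1/7) − 1 ≈ 0.02442.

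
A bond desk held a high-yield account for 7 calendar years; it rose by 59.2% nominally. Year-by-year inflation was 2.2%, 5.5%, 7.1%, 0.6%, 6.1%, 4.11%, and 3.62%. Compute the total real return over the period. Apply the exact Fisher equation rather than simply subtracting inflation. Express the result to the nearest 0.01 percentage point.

Cumulative inflation factor: 1.022 × 1.055 × 1.071 × 1.006 × 1.061 × 1.0411 × 1.0362 ≈ 1.32966.
Nominal growth factor: 1.59200. Real growth factor = 1.59200 / 1.32966 ≈ 1.19729.
Total real return ≈ 19.7294%.

19.73%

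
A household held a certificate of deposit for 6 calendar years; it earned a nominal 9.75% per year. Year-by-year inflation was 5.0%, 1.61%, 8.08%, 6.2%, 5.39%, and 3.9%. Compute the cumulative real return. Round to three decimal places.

Cumulative inflation factor: 1.050 × 1.0161 × 1.0808 × 1.062 × 1.0539 × 1.039 ≈ 1.34094.
Nominal growth factor: 1.74754. Real growth factor = 1.74754 / 1.34094 ≈ 1.30322.
Total real return ≈ 30.3217%.

30.322%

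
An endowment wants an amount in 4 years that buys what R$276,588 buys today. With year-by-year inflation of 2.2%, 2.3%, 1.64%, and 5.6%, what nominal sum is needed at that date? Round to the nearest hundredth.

Cumulative price-level factor: 1.022 × 1.023 × 1.0164 × 1.056 ≈ 1.1221608271.
The nominal amount required is R$276,588 scaled up by that factor.

R$310,376.22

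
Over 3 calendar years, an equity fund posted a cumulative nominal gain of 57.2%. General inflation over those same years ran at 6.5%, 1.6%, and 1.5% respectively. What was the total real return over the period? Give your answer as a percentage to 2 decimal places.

43.13%

Cumulative inflation factor: 1.065 × 1.016 × 1.015 ≈ 1.09827.
Nominal growth factor: 1.57200. Real growth factor = 1.57200 / 1.09827 ≈ 1.43134.
Total real return ≈ 43.1341%.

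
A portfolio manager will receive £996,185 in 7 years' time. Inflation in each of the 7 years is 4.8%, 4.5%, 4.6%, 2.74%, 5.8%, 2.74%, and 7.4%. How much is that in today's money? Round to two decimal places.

£725,039.50

Price-level factor over 7 years: 1.048 × 1.045 × 1.046 × 1.0274 × 1.058 × 1.0274 × 1.074 ≈ 1.3739734144.
Purchasing power today: £996,185 divided by that factor.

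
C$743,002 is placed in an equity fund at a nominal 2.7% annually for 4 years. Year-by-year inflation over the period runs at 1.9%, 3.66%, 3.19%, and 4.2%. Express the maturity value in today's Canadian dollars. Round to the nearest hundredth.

Nominal value at maturity: C$743,002 × (1 + 2.7%)^4 ≈ C$826,555.00.
Price-level factor over 4 years: 1.019 × 1.0366 × 1.0319 × 1.042 ≈ 1.1357708546.
The maturity value deflated by that factor is the answer in today's purchasing power.

C$727,748.03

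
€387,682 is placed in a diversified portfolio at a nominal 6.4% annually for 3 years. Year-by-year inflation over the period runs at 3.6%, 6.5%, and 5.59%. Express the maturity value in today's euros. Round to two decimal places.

Nominal value at maturity: €387,682 × (1 + 6.4%)^3 ≈ €466,982.41.
Price-level factor over 3 years: 1.036 × 1.065 × 1.0559 = 1.165016706.
Dividing the nominal maturity value by the price-level factor gives the value in today's money.

€400,837.52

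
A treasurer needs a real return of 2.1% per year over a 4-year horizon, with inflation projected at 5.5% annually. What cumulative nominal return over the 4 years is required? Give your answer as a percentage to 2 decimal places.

Required annual nominal rate: (1+2.1%)(1+5.5%) − 1 = 7.7155%.
Cumulative over 4 years: (1 + 0.077155)^4 − 1 ≈ 0.34621.

34.62%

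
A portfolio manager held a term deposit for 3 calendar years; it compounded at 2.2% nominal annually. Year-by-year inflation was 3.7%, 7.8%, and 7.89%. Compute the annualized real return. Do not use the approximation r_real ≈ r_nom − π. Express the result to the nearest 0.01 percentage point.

Cumulative inflation factor: 1.037 × 1.078 × 1.0789 ≈ 1.20609.
Nominal growth factor: 1.06746. Real growth factor = 1.06746 / 1.20609 ≈ 0.88506.
Annualized: 0.88506^(1/3) − 1 ≈ -0.03988.

-3.99%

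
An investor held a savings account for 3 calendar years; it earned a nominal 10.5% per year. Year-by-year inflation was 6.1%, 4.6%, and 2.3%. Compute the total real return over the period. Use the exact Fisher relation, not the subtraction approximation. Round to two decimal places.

18.84%

Cumulative inflation factor: 1.061 × 1.046 × 1.023 ≈ 1.13533.
Nominal growth factor: 1.34923. Real growth factor = 1.34923 / 1.13533 ≈ 1.18840.
Total real return ≈ 18.8404%.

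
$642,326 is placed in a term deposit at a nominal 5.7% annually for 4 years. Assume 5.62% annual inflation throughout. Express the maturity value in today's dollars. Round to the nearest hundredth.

Nominal value at maturity: $642,326 × (1 + 5.7%)^4 ≈ $801,780.43.
Price-level factor over 4 years: (1 + 5.62%)^4 ≈ 1.2444706331.
Dividing the nominal maturity value by the price-level factor gives the value in today's money.

$644,274.29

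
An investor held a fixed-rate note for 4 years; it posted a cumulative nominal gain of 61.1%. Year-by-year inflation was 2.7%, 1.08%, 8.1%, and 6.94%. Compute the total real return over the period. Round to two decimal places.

34.24%

Cumulative inflation factor: 1.027 × 1.0108 × 1.081 × 1.0694 ≈ 1.20006.
Nominal growth factor: 1.61100. Real growth factor = 1.61100 / 1.20006 ≈ 1.34244.
Total real return ≈ 34.2437%.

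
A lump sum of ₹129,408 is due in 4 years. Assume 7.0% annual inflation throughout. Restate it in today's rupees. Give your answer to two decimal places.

₹98,724.74

Price-level factor over 4 years: (1 + 7.0%)^4 = 1.31079601.
Purchasing power today: ₹129,408 divided by that factor.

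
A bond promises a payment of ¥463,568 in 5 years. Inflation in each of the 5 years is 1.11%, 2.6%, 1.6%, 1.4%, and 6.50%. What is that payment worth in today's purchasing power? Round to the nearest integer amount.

Price-level factor over 5 years: 1.0111 × 1.026 × 1.016 × 1.014 × 1.0650 ≈ 1.1382109042.
Purchasing power today: ¥463,568 divided by that factor.

¥407,278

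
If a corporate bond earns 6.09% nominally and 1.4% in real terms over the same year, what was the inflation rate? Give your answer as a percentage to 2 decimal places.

4.63%

From (1+r_nom) = (1+r_real)(1+π), we get 1+π = (1 + 6.09%)/(1 + 1.4%) = 1.0609/1.014 ≈ 1.04625.
So π ≈ 4.6252%.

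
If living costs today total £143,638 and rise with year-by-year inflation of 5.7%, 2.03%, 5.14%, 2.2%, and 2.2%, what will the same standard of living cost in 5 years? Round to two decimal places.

Cumulative price-level factor: 1.057 × 1.0203 × 1.0514 × 1.022 × 1.022 ≈ 1.1843297486.
The nominal amount required is £143,638 scaled up by that factor.

£170,114.76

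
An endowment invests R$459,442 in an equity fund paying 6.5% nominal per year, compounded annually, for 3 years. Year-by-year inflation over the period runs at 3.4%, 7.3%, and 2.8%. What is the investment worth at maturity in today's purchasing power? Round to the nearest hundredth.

Nominal value at maturity: R$459,442 × (1 + 6.5%)^3 ≈ R$554,982.79.
Price-level factor over 3 years: 1.034 × 1.073 × 1.028 = 1.140547496.
Dividing the nominal maturity value by the price-level factor gives the value in today's money.

R$486,593.32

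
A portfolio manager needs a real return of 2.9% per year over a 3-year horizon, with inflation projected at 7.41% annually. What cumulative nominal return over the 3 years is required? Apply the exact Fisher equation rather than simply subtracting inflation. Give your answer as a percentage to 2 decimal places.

Required annual nominal rate: (1+2.9%)(1+7.41%) − 1 = 10.52489%.
Cumulative over 3 years: (1 + 0.1052489)^3 − 1 ≈ 0.35014.

35.01%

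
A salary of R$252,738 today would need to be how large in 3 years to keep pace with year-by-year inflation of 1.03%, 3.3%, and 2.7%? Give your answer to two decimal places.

Cumulative price-level factor: 1.0103 × 1.033 × 1.027 = 1.0718181773.
Multiplying R$252,738 by the price-level factor gives the future nominal sum.

R$270,889.18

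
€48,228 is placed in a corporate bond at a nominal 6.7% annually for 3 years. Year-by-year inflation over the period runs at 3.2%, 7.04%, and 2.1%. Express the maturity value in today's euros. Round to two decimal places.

Nominal value at maturity: €48,228 × (1 + 6.7%)^3 ≈ €58,585.82.
Price-level factor over 3 years: 1.032 × 1.0704 × 1.021 = 1.1278505088.
The maturity value deflated by that factor is the answer in today's purchasing power.

€51,944.67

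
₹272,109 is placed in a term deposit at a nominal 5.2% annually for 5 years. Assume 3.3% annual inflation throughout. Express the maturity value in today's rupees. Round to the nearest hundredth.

Nominal value at maturity: ₹272,109 × (1 + 5.2%)^5 ≈ ₹350,607.83.
Price-level factor over 5 years: (1 + 3.3%)^5 ≈ 1.1762553387.
Dividing the nominal maturity value by the price-level factor gives the value in today's money.

₹298,071.19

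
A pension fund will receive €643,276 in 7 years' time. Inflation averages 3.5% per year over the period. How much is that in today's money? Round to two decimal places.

€505,609.12

Price-level factor over 7 years: (1 + 3.5%)^7 ≈ 1.2722792628.
Purchasing power today: €643,276 divided by that factor.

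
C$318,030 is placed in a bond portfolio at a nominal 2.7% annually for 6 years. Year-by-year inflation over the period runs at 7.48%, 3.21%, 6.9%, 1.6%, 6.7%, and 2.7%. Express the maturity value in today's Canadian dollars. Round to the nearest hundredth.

Nominal value at maturity: C$318,030 × (1 + 2.7%)^6 ≈ C$373,156.28.
Price-level factor over 6 years: 1.0748 × 1.0321 × 1.069 × 1.016 × 1.067 × 1.027 ≈ 1.3202485889.
Dividing the nominal maturity value by the price-level factor gives the value in today's money.

C$282,640.92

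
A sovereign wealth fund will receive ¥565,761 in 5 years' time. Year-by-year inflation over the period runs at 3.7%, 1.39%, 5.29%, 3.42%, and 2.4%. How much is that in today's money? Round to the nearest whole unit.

¥482,578

Price-level factor over 5 years: 1.037 × 1.0139 × 1.0529 × 1.0342 × 1.024 ≈ 1.1723721557.
Purchasing power today: ¥565,761 divided by that factor.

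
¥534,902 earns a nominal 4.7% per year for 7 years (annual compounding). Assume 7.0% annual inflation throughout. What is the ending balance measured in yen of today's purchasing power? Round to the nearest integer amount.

Nominal value at maturity: ¥534,902 × (1 + 4.7%)^7 ≈ ¥737,736.
Price-level factor over 7 years: (1 + 7.0%)^7 ≈ 1.6057814765.
Dividing the nominal maturity value by the price-level factor gives the value in today's money.

¥459,425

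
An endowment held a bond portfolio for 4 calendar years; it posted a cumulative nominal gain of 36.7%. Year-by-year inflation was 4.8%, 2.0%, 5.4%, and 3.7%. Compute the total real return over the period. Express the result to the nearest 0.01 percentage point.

17.00%

Cumulative inflation factor: 1.048 × 1.020 × 1.054 × 1.037 ≈ 1.16837.
Nominal growth factor: 1.36700. Real growth factor = 1.36700 / 1.16837 ≈ 1.17000.
Total real return ≈ 17.0005%.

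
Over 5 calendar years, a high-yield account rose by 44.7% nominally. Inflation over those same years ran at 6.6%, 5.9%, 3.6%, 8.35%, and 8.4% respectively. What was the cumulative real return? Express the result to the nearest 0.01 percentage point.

5.34%

Cumulative inflation factor: 1.066 × 1.059 × 1.036 × 1.0835 × 1.084 ≈ 1.37363.
Nominal growth factor: 1.44700. Real growth factor = 1.44700 / 1.37363 ≈ 1.05341.
Total real return ≈ 5.3410%.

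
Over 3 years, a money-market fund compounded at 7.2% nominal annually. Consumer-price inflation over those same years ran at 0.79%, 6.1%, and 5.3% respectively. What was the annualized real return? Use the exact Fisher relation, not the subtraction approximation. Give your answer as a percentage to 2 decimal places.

Cumulative inflation factor: 1.0079 × 1.061 × 1.053 ≈ 1.12606.
Nominal growth factor: 1.23193. Real growth factor = 1.23193 / 1.12606 ≈ 1.09401.
Annualized: 1.09401^(1/3) − 1 ≈ 0.03040.

3.04%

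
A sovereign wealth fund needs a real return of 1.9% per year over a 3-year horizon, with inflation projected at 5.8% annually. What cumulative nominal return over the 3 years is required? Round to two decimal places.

25.31%

Required annual nominal rate: (1+1.9%)(1+5.8%) − 1 = 7.8102%.
Cumulative over 3 years: (1 + 0.078102)^3 − 1 ≈ 0.25308.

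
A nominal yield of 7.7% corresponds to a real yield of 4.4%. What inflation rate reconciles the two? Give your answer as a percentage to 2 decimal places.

From (1+r_nom) = (1+r_real)(1+π), we get 1+π = (1 + 7.7%)/(1 + 4.4%) = 1.077/1.044 ≈ 1.03161.
So π ≈ 3.1609%.

3.16%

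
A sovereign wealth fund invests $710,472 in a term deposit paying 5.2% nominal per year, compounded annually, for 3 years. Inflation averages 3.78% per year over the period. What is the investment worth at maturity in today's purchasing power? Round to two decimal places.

Nominal value at maturity: $710,472 × (1 + 5.2%)^3 ≈ $827,168.88.
Price-level factor over 3 years: (1 + 3.78%)^3 ≈ 1.1177405302.
Dividing the nominal maturity value by the price-level factor gives the value in today's money.

$740,036.58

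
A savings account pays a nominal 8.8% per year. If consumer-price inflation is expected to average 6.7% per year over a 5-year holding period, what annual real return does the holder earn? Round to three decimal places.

With constant rates the annual real return is the same each year: (1+8.8%)/(1+6.7%) − 1 = 0.01968.

1.968%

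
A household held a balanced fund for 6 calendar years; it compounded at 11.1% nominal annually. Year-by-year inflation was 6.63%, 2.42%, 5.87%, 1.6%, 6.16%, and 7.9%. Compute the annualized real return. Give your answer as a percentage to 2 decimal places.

5.74%

Cumulative inflation factor: 1.0663 × 1.0242 × 1.0587 × 1.016 × 1.0616 × 1.079 ≈ 1.34559.
Nominal growth factor: 1.88055. Real growth factor = 1.88055 / 1.34559 ≈ 1.39756.
Annualized: 1.39756^(1/6) − 1 ≈ 0.05737.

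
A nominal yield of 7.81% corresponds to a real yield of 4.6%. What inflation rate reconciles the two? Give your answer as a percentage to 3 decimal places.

3.069%

From (1+r_nom) = (1+r_real)(1+π), we get 1+π = (1 + 7.81%)/(1 + 4.6%) = 1.0781/1.046 ≈ 1.03069.
So π ≈ 3.0688%.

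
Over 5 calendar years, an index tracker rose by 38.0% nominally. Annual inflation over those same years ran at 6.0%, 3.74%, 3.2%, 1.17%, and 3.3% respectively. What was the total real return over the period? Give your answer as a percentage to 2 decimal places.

Cumulative inflation factor: 1.060 × 1.0374 × 1.032 × 1.0117 × 1.033 ≈ 1.18600.
Nominal growth factor: 1.38000. Real growth factor = 1.38000 / 1.18600 ≈ 1.16358.
Total real return ≈ 16.3577%.

16.36%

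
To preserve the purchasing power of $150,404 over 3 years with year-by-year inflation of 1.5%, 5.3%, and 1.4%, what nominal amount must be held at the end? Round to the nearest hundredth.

Cumulative price-level factor: 1.015 × 1.053 × 1.014 = 1.08375813.
Multiplying $150,404 by the price-level factor gives the future nominal sum.

$163,001.56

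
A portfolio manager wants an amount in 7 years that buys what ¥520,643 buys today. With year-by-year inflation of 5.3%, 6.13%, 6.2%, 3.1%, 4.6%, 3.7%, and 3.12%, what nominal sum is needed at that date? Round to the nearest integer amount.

¥712,596

Cumulative price-level factor: 1.053 × 1.0613 × 1.062 × 1.031 × 1.046 × 1.037 × 1.0312 ≈ 1.3686835977.
The nominal amount required is ¥520,643 scaled up by that factor.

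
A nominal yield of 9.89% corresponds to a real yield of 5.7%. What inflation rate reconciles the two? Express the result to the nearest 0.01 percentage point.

From (1+r_nom) = (1+r_real)(1+π), we get 1+π = (1 + 9.89%)/(1 + 5.7%) = 1.0989/1.057 ≈ 1.03964.
So π ≈ 3.9640%.

3.96%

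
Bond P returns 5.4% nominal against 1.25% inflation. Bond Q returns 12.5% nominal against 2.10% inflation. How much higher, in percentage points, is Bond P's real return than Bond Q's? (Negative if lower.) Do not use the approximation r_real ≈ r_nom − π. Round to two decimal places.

-6.09

Bond P real return: 1.054/1.0125 − 1 = 4.099%.
Bond Q real return: 1.125/1.0210 − 1 = 10.186%.
Difference: 4.099 − 10.186 = -6.087 pp.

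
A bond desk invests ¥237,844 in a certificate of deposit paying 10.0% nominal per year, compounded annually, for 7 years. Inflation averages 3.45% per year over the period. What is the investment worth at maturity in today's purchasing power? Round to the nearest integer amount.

¥365,534

Nominal value at maturity: ¥237,844 × (1 + 10.0%)^7 ≈ ¥463,491.
Price-level factor over 7 years: (1 + 3.45%)^7 ≈ 1.2679830995.
Dividing the nominal maturity value by the price-level factor gives the value in today's money.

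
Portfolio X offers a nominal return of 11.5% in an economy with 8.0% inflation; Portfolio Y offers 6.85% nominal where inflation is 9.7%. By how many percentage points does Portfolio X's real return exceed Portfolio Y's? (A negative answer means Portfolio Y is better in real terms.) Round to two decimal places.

5.84

Portfolio X real return: 1.115/1.080 − 1 = 3.241%.
Portfolio Y real return: 1.0685/1.097 − 1 = -2.598%.
Difference: 3.241 − (-2.598) = 5.839 pp.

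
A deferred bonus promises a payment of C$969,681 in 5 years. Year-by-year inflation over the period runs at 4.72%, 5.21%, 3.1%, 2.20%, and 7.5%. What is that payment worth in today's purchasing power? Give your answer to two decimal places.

C$777,005.70

Price-level factor over 5 years: 1.0472 × 1.0521 × 1.031 × 1.0220 × 1.075 ≈ 1.2479715346.
Purchasing power today: C$969,681 divided by that factor.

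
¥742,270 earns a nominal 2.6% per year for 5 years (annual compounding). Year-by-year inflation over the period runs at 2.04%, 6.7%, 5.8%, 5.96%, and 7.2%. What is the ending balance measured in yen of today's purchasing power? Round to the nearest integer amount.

Nominal value at maturity: ¥742,270 × (1 + 2.6%)^5 ≈ ¥843,915.
Price-level factor over 5 years: 1.0204 × 1.067 × 1.058 × 1.0596 × 1.072 ≈ 1.3084504233.
The maturity value deflated by that factor is the answer in today's purchasing power.

¥644,973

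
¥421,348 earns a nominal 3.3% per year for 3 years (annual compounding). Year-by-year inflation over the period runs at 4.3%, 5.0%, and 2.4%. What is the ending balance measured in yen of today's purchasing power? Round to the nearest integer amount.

¥414,160

Nominal value at maturity: ¥421,348 × (1 + 3.3%)^3 ≈ ¥464,453.
Price-level factor over 3 years: 1.043 × 1.050 × 1.024 = 1.1214336.
Dividing the nominal maturity value by the price-level factor gives the value in today's money.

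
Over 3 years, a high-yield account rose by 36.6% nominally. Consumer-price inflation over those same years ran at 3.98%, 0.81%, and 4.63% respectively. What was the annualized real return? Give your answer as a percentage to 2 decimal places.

7.59%

Cumulative inflation factor: 1.0398 × 1.0081 × 1.0463 ≈ 1.09676.
Nominal growth factor: 1.36600. Real growth factor = 1.36600 / 1.09676 ≈ 1.24549.
Annualized: 1.24549^(1/3) − 1 ≈ 0.07592.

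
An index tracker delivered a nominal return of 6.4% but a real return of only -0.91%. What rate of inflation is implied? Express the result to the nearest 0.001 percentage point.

7.377%

From (1+r_nom) = (1+r_real)(1+π), we get 1+π = (1 + 6.4%)/(1 − 0.91%) = 1.064/0.9909 ≈ 1.07377.
So π ≈ 7.3771%.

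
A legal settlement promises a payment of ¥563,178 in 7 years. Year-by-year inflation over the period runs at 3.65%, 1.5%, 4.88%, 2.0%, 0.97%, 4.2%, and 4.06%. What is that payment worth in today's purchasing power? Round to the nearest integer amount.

¥457,060

Price-level factor over 7 years: 1.0365 × 1.015 × 1.0488 × 1.020 × 1.0097 × 1.042 × 1.0406 ≈ 1.2321741571.
Purchasing power today: ¥563,178 divided by that factor.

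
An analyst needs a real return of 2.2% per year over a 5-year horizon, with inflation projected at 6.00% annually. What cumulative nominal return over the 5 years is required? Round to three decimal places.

Required annual nominal rate: (1+2.2%)(1+6.00%) − 1 = 8.332%.
Cumulative over 5 years: (1 + 0.08332)^5 − 1 ≈ 0.49205.

49.205%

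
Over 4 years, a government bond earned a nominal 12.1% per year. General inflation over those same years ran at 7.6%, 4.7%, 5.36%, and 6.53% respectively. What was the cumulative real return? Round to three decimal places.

Cumulative inflation factor: 1.076 × 1.047 × 1.0536 × 1.0653 ≈ 1.26446.
Nominal growth factor: 1.57915. Real growth factor = 1.57915 / 1.26446 ≈ 1.24887.
Total real return ≈ 24.8866%.

24.887%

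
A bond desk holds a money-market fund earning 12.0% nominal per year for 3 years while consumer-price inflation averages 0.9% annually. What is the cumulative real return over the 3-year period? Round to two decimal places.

36.77%

The annual real rate is (1+12.0%)/(1+0.9%) − 1 = 11.0010%.
Compounded over 3 years: (1 + 0.110010)^3 − 1 ≈ 0.36767.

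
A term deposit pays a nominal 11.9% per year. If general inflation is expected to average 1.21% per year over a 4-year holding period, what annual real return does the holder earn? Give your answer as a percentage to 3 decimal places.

With constant rates the annual real return is the same each year: (1+11.9%)/(1+1.21%) − 1 = 0.10562.

10.562%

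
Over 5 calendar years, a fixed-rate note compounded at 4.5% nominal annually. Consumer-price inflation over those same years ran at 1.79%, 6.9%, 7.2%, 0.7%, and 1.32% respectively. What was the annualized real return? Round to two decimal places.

Cumulative inflation factor: 1.0179 × 1.069 × 1.072 × 1.007 × 1.0132 ≈ 1.19015.
Nominal growth factor: 1.24618. Real growth factor = 1.24618 / 1.19015 ≈ 1.04708.
Annualized: 1.04708^(1/5) − 1 ≈ 0.00924.

0.92%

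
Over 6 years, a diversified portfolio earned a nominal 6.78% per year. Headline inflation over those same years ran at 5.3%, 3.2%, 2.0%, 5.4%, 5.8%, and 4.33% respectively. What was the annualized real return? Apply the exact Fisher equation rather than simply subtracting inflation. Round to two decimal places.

Cumulative inflation factor: 1.053 × 1.032 × 1.020 × 1.054 × 1.058 × 1.0433 ≈ 1.28957.
Nominal growth factor: 1.48231. Real growth factor = 1.48231 / 1.28957 ≈ 1.14947.
Annualized: 1.14947^(1/6) − 1 ≈ 0.02349.

2.35%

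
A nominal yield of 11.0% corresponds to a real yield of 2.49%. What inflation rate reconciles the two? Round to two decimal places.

8.30%

From (1+r_nom) = (1+r_real)(1+π), we get 1+π = (1 + 11.0%)/(1 + 2.49%) = 1.110/1.0249 ≈ 1.08303.
So π ≈ 8.3032%.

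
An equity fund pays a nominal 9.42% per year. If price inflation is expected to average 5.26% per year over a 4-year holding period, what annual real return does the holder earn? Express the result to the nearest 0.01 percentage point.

3.95%

With constant rates the annual real return is the same each year: (1+9.42%)/(1+5.26%) − 1 = 0.03952.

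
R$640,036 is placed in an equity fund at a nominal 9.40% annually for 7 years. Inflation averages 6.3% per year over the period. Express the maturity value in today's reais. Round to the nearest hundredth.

Nominal value at maturity: R$640,036 × (1 + 9.40%)^7 ≈ R$1,200,399.09.
Price-level factor over 7 years: (1 + 6.3%)^7 ≈ 1.5336732814.
Dividing the nominal maturity value by the price-level factor gives the value in today's money.

R$782,695.44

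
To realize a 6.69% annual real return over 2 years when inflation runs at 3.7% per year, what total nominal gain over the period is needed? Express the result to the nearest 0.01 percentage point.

22.41%

Required annual nominal rate: (1+6.69%)(1+3.7%) − 1 = 10.63753%.
Cumulative over 2 years: (1 + 0.1063753)^2 − 1 ≈ 0.22407.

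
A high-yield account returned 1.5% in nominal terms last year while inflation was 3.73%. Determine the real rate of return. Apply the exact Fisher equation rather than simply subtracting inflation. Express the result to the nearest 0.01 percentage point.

-2.15%

Real return via the Fisher equation: (1 + 1.5%)/(1 + 3.73%) − 1 = 1.015/1.0373 − 1 ≈ -0.02150.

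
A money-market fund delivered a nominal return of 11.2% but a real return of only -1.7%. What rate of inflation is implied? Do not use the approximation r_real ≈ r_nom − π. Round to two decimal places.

From (1+r_nom) = (1+r_real)(1+π), we get 1+π = (1 + 11.2%)/(1 − 1.7%) = 1.112/0.983 ≈ 1.13123.
So π ≈ 13.1231%.

13.12%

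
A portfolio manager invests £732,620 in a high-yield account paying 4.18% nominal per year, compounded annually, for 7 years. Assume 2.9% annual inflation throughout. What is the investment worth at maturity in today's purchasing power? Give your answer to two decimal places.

Nominal value at maturity: £732,620 × (1 + 4.18%)^7 ≈ £975,818.94.
Price-level factor over 7 years: (1 + 2.9%)^7 ≈ 1.2215398048.
Dividing the nominal maturity value by the price-level factor gives the value in today's money.

£798,843.34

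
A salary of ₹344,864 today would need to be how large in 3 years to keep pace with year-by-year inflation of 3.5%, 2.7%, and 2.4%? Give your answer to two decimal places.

Cumulative price-level factor: 1.035 × 1.027 × 1.024 = 1.08845568.
The nominal amount required is ₹344,864 scaled up by that factor.

₹375,369.18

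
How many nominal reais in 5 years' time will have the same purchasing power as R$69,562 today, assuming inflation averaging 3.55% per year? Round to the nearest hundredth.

Cumulative price-level factor: (1+3.55%)^5 ≈ 1.1905578863.
Multiplying R$69,562 by the price-level factor gives the future nominal sum.

R$82,817.59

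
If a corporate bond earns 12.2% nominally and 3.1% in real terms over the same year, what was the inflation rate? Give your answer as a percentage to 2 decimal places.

8.83%

From (1+r_nom) = (1+r_real)(1+π), we get 1+π = (1 + 12.2%)/(1 + 3.1%) = 1.122/1.031 ≈ 1.08826.
So π ≈ 8.8264%.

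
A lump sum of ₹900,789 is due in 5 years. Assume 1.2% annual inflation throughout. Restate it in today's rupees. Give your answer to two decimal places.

₹848,634.16

Price-level factor over 5 years: (1 + 1.2%)^5 ≈ 1.0614573839.
Purchasing power today: ₹900,789 divided by that factor.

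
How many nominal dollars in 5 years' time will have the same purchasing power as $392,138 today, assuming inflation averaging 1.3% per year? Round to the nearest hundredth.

Cumulative price-level factor: (1+1.3%)^5 ≈ 1.0667121132.
Multiplying $392,138 by the price-level factor gives the future nominal sum.

$418,298.35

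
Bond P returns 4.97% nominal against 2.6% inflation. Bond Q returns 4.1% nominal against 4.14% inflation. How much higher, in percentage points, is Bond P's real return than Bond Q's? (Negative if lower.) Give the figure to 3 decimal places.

Bond P real return: 1.0497/1.026 − 1 = 2.3099%.
Bond Q real return: 1.041/1.0414 − 1 = -0.0384%.
Difference: 2.3099 − (-0.0384) = 2.3483 pp.

2.348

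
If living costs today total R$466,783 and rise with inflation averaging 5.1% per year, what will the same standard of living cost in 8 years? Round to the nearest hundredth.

Cumulative price-level factor: (1+5.1%)^8 ≈ 1.4887498414.
Multiplying R$466,783 by the price-level factor gives the future nominal sum.

R$694,923.12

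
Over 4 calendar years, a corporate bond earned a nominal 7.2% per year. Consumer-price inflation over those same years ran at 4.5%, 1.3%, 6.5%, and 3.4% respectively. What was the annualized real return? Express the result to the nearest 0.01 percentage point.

Cumulative inflation factor: 1.045 × 1.013 × 1.065 × 1.034 ≈ 1.16572.
Nominal growth factor: 1.32062. Real growth factor = 1.32062 / 1.16572 ≈ 1.13288.
Annualized: 1.13288^(1/4) − 1 ≈ 0.03168.

3.17%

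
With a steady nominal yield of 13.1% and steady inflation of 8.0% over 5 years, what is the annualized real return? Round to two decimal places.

With constant rates the annual real return is the same each year: (1+13.1%)/(1+8.0%) − 1 = 0.04722.

4.72%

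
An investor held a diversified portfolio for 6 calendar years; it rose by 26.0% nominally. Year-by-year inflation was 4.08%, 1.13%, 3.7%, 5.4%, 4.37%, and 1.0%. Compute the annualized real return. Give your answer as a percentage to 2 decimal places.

0.64%

Cumulative inflation factor: 1.0408 × 1.0113 × 1.037 × 1.054 × 1.0437 × 1.010 ≈ 1.21273.
Nominal growth factor: 1.26000. Real growth factor = 1.26000 / 1.21273 ≈ 1.03898.
Annualized: 1.03898^(1/6) − 1 ≈ 0.00639.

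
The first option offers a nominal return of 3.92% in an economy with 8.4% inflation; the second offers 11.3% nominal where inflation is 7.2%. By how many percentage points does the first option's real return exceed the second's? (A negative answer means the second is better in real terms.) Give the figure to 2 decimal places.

-7.96

The first option real return: 1.0392/1.084 − 1 = -4.133%.
The second real return: 1.113/1.072 − 1 = 3.825%.
Difference: -4.133 − 3.825 = -7.958 pp.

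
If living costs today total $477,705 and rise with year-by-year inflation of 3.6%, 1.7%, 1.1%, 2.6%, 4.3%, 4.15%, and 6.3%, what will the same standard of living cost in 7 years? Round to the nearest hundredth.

$602,859.15

Cumulative price-level factor: 1.036 × 1.017 × 1.011 × 1.026 × 1.043 × 1.0415 × 1.063 ≈ 1.2619904602.
Multiplying $477,705 by the price-level factor gives the future nominal sum.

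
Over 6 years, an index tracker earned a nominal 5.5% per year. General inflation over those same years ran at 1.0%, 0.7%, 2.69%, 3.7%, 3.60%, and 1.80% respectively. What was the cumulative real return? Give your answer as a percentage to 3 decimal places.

Cumulative inflation factor: 1.010 × 1.007 × 1.0269 × 1.037 × 1.0360 × 1.0180 ≈ 1.14226.
Nominal growth factor: 1.37884. Real growth factor = 1.37884 / 1.14226 ≈ 1.20712.
Total real return ≈ 20.7117%.

20.712%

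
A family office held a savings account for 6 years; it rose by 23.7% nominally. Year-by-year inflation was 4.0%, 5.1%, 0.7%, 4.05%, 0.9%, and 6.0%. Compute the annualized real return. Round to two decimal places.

Cumulative inflation factor: 1.040 × 1.051 × 1.007 × 1.0405 × 1.009 × 1.060 ≈ 1.22491.
Nominal growth factor: 1.23700. Real growth factor = 1.23700 / 1.22491 ≈ 1.00987.
Annualized: 1.00987^(1/6) − 1 ≈ 0.00164.

0.16%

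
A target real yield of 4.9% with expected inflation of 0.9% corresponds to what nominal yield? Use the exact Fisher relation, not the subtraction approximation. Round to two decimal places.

5.84%

By the Fisher equation, 1 + r_nom = (1 + 4.9%)(1 + 0.9%) = 1.049 × 1.009 = 1.058441.
So r_nom = 5.8441%.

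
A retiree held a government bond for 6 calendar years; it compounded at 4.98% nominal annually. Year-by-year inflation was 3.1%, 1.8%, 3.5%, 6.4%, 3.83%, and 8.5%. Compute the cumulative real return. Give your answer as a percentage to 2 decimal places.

Cumulative inflation factor: 1.031 × 1.018 × 1.035 × 1.064 × 1.0383 × 1.085 ≈ 1.30209.
Nominal growth factor: 1.33856. Real growth factor = 1.33856 / 1.30209 ≈ 1.02801.
Total real return ≈ 2.8013%.

2.80%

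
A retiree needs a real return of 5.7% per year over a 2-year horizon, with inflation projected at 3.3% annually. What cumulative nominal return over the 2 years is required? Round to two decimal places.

19.22%

Required annual nominal rate: (1+5.7%)(1+3.3%) − 1 = 9.1881%.
Cumulative over 2 years: (1 + 0.091881)^2 − 1 ≈ 0.19220.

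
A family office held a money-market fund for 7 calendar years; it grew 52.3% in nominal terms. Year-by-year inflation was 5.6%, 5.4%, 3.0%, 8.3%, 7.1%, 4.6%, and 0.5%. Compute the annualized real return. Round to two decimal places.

1.23%

Cumulative inflation factor: 1.056 × 1.054 × 1.030 × 1.083 × 1.071 × 1.046 × 1.005 ≈ 1.39784.
Nominal growth factor: 1.52300. Real growth factor = 1.52300 / 1.39784 ≈ 1.08954.
Annualized: 1.08954^(1/7) − 1 ≈ 0.01233.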